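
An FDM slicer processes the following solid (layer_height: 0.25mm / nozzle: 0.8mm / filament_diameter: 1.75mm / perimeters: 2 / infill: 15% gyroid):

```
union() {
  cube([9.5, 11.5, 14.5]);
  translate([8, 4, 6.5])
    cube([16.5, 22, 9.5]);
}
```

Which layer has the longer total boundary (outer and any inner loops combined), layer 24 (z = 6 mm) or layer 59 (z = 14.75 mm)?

layer 59 (z = 14.75 mm)

Layer 24 (z = 6): the cube is present — its section is the full 9.5×11.5 rectangle (perimeter 42.00 mm); the cube at (8, 4) is not intersected at this z (z outside [6.5, 16]); Merging all regions: only the 9.5×11.5 cube is present, so the union is just that shape — boundary = 42.00 mm. So its perimeter = 42.00 mm. Layer 59 (z = 14.75): the cube is absent (z outside [0, 14.5]); the 16.5×22 cube at (8, 4) contributes its full rectangle (perimeter 77.00 mm); Merging all regions: only the 16.5×22 cube at (8, 4) is present, so the union is just that shape — boundary = 77.00 mm. So its perimeter = 77.00 mm. Layer 59 is larger (77.00 vs 42.00 mm).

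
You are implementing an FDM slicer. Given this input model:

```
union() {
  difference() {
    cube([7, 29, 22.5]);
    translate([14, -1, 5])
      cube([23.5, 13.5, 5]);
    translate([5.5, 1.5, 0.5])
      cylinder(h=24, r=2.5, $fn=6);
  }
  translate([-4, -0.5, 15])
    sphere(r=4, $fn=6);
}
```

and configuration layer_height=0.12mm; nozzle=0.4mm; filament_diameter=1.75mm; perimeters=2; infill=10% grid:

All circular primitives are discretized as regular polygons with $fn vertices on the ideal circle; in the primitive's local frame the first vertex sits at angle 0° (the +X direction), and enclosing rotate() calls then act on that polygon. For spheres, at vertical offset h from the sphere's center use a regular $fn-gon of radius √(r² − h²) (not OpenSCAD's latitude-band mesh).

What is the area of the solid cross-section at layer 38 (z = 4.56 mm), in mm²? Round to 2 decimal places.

190.40 mm²

At z = 4.56 mm: the cube is present — its section is the full 7×29 rectangle (area 203.00 mm²); the cube at (14, -1) does not reach this height (z outside [5, 10]); the cylinder at (5.5, 1.5): section is a regular 6-gon, circumradius r=2.5 (area = (6/2)·2.500²·sin(360°/6) = 16.24 mm²); Subtracting the remaining from the first: starting from the 7×29 cube (203.00 mm²), the r=2.5 cylinder at (5.5, 1.5) partially overlaps it — only the 12.60 mm² overlap (of its 16.24 mm²) is removed, clipping the outline — area = 190.40 mm²; the sphere at (-4, -0.5) is absent (|z−center|=10.440 > r=4); Combining (union): only that combined region is present, so the union is just that shape — area = 190.40 mm². Overall, the cross-section is a single solid region. Net area = 190.40 mm².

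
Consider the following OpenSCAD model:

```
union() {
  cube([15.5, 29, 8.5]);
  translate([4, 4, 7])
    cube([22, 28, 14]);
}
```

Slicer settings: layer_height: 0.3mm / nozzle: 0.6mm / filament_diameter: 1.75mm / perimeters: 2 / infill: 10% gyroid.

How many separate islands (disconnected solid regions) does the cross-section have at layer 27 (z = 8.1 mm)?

1

At z = 8.1 mm: the 15.5×29 cube contributes its full rectangle; the cube at (4, 4) (footprint 22×28) is included at this height; Taking the union: the regions partially overlap (shared area 287.50 mm²), so overlapping operands fuse into one piece — 1 connected region. Overall, the cross-section is a single solid region. Island count = 1.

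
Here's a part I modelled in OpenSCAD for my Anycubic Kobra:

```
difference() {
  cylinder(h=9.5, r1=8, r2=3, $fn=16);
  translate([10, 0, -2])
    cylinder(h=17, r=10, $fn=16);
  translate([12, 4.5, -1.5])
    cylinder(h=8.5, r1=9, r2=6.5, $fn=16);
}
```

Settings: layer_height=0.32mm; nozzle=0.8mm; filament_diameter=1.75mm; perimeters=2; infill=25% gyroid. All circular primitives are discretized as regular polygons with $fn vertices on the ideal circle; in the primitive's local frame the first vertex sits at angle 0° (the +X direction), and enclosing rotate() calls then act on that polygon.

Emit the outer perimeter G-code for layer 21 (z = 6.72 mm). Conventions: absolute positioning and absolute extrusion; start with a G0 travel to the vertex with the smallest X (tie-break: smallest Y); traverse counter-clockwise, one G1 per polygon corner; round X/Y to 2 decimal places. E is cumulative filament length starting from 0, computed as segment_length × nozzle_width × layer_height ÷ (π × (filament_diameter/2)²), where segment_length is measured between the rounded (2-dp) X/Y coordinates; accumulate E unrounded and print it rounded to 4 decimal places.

G0 X-4.46 Y0.00 Z6.72
G1 X-4.12 Y-1.71 E0.1856
G1 X-3.16 Y-3.16 E0.3706
G1 X-1.71 Y-4.12 E0.5557
G1 X0.00 Y-4.46 E0.7413
G1 X1.05 Y-4.25 E0.8553
G1 X0.76 Y-3.83 E0.9096
G1 X0.00 Y0.00 E1.3252
G1 X0.76 Y3.83 E1.7408
G1 X1.05 Y4.25 E1.7951
G1 X0.00 Y4.46 E1.9090
G1 X-1.71 Y4.12 E2.0946
G1 X-3.16 Y3.16 E2.2797
G1 X-4.12 Y1.71 E2.4648
G1 X-4.46 Y0.00 E2.6503

At z = 6.72 mm: the cone (r1=8→r2=3) has section circumradius 4.463 here — a regular 16-gon; the r=10 cylinder at (10, 0) gives a regular 16-gon of circumradius 10 (constant along its height); the cone at (12, 4.5): at t=0.967 of its height the radius interpolates to r₁+(r₂−r₁)t = 6.582, giving a regular 16-gon of that circumradius; Taking the first minus the rest: starting from the cone, the r=10 cylinder at (10, 0) partially overlaps it — only the 26.59 mm² overlap (of its 306.15 mm²) is removed, clipping the outline; the cone at (12, 4.5) misses the remaining region (no effect) — 1 connected region. The outline is a single polygon with 14 vertices. Extrusion per mm of travel: 0.8 × 0.32 / (π × 0.875²) = 0.106432. Accumulating E over each segment gives final E = 2.6503.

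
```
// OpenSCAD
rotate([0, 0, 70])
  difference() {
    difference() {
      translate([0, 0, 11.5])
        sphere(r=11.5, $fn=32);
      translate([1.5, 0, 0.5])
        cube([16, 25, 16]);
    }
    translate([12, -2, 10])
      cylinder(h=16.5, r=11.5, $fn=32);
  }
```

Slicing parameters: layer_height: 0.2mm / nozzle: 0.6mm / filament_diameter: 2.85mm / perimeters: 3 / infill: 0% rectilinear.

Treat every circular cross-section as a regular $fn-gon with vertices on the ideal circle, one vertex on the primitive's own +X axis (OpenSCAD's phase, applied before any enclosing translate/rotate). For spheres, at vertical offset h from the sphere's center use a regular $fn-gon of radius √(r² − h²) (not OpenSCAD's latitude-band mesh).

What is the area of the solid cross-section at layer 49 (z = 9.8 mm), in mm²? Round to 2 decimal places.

319.79 mm²

At z = 9.8 mm: the r=11.5 sphere contributes a regular 32-gon of circumradius √(11.5²−1.7²) = 11.374 (area = (32/2)·11.374²·sin(360°/32) = 403.79 mm²); the cube at (1.5, 0) (footprint 16×25) is included at this height (area 400.00 mm²); After the difference (first − rest): starting from the r=11.5 sphere (403.79 mm²), the 16×25 cube at (1.5, 0) partially overlaps it — only the 84.00 mm² overlap (of its 400.00 mm²) is removed, clipping the outline — area = 319.79 mm²; the cylinder at (12, -2) is not intersected at this z (z outside [10, 26.5]); After the difference (first − rest): none of the subtracted shapes is present at this height, so the result so far is unchanged — area = 319.79 mm²; (rotated 70° about Z; rotation is an isometry so areas/perimeters/island counts are preserved). Overall, the cross-section is a single solid region. Net area = 319.79 mm².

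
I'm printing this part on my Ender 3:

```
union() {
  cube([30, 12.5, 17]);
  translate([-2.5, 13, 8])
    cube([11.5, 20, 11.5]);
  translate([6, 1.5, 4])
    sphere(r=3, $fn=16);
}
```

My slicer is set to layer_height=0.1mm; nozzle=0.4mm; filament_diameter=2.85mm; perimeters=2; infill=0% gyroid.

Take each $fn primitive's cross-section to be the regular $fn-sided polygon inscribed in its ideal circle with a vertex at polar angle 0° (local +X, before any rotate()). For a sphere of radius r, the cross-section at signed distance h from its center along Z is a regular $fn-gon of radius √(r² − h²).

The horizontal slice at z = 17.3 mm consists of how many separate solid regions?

1

At z = 17.3 mm: the cube is not intersected at this z (z outside [0, 17]); the cube at (-2.5, 13) (footprint 11.5×20) is included at this height; the sphere at (6, 1.5) is absent (|z−center|=13.300 > r=3); Taking the union: only the 11.5×20 cube at (-2.5, 13) is present, so the union is just that shape — 1 connected region. The result has 1 disconnected region.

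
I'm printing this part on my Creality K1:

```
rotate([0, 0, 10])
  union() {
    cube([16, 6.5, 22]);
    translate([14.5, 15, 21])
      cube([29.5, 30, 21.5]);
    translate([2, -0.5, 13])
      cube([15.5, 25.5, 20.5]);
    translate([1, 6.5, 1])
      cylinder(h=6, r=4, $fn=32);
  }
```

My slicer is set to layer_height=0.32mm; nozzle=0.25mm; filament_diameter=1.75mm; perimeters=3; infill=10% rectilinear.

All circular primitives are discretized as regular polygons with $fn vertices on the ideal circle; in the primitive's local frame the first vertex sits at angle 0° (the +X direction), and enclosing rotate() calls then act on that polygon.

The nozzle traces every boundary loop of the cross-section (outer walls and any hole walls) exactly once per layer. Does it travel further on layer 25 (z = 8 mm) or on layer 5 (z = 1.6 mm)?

layer 5 (z = 1.6 mm)

Layer 25 (z = 8): the cube is present — its section is the full 16×6.5 rectangle (perimeter 45.00 mm); the cube at (14.5, 15) is not intersected at this z (z outside [21, 42.5]); the cube at (2, -0.5) is not intersected at this z (z outside [13, 33.5]); the cylinder at (1, 6.5) is not intersected at this z (z outside [1, 7]); Taking the union: only the 16×6.5 cube is present, so the union is just that shape — boundary = 45.00 mm; (rotated 10° about Z; rotation is an isometry so areas/perimeters/island counts are preserved). So its perimeter = 45.00 mm. Layer 5 (z = 1.6): the 16×6.5 cube contributes its full rectangle (perimeter 45.00 mm); the cube at (14.5, 15) is absent (z outside [21, 42.5]); the cube at (2, -0.5) does not reach this height (z outside [13, 33.5]); the r=4 cylinder at (1, 6.5) contributes a regular 32-gon of circumradius 4 (perimeter = 2·32·4.000·sin(180°/32) = 25.09 mm); Combining (union): the regions partially overlap (shared area 16.43 mm²), so the edge portions inside another operand are dropped and the merged outline is re-measured after clipping — boundary = 53.95 mm; (rotated 10° about Z; rotation is an isometry so areas/perimeters/island counts are preserved). So its perimeter = 53.95 mm. Layer 5 is larger (53.95 vs 45.00 mm).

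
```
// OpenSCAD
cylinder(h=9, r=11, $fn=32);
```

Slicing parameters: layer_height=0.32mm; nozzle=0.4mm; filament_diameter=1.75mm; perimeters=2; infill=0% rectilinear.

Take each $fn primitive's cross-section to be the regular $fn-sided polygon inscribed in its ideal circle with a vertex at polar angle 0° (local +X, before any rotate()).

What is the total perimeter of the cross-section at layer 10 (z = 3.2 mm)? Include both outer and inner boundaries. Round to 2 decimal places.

At z = 3.2 mm: the cylinder: section is a regular 32-gon, circumradius r=11 (perimeter = 2·32·11.000·sin(180°/32) = 69.00 mm). Overall, the cross-section is a single solid region. Total boundary length (outer) = 69.00 mm.

69.00 mm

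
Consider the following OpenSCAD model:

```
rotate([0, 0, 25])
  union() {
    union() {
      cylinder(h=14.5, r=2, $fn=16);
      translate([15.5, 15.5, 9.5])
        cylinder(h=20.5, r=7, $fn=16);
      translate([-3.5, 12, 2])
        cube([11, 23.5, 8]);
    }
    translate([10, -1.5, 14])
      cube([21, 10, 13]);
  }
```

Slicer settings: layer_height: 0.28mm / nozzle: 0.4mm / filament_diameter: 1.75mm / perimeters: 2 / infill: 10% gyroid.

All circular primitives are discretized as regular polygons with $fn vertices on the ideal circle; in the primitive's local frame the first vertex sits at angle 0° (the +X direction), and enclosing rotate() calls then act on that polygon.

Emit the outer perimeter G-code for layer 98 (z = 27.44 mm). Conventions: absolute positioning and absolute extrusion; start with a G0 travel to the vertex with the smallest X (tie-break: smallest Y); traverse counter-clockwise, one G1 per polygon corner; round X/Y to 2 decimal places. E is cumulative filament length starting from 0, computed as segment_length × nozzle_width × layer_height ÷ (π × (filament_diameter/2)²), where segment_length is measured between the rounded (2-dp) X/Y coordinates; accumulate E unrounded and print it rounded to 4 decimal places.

G0 X0.50 Y20.29 Z27.44
G1 X1.15 Y17.64 E0.1271
G1 X2.77 Y15.44 E0.2543
G1 X5.10 Y14.02 E0.3813
G1 X7.80 Y13.61 E0.5085
G1 X10.46 Y14.25 E0.6359
G1 X12.66 Y15.87 E0.7631
G1 X14.08 Y18.20 E0.8902
G1 X14.49 Y20.90 E1.0173
G1 X13.84 Y23.56 E1.1448
G1 X12.23 Y25.76 E1.2718
G1 X9.89 Y27.18 E1.3992
G1 X7.19 Y27.59 E1.5264
G1 X4.54 Y26.94 E1.6534
G1 X2.34 Y25.33 E1.7804
G1 X0.92 Y22.99 E1.9078
G1 X0.50 Y20.29 E2.0351

At z = 27.44 mm: the cylinder is absent (z outside [0, 14.5]); the r=7 cylinder at (15.5, 15.5) contributes a regular 16-gon of circumradius 7; the cube at (-3.5, 12) does not reach this height (z outside [2, 10]); Combining (union): only the r=7 cylinder at (15.5, 15.5) is present, so the union is just that shape — 1 connected region; the cube at (10, -1.5) does not reach this height (z outside [14, 27]); Taking the union: only that combined region is present, so the union is just that shape — 1 connected region; (whole slice rotated 25° about Z — lengths, areas and connectivity unchanged). The outline is a single polygon with 16 vertices. Extrusion per mm of travel: 0.4 × 0.28 / (π × 0.875²) = 0.046564. Accumulating E over each segment gives final E = 2.0351.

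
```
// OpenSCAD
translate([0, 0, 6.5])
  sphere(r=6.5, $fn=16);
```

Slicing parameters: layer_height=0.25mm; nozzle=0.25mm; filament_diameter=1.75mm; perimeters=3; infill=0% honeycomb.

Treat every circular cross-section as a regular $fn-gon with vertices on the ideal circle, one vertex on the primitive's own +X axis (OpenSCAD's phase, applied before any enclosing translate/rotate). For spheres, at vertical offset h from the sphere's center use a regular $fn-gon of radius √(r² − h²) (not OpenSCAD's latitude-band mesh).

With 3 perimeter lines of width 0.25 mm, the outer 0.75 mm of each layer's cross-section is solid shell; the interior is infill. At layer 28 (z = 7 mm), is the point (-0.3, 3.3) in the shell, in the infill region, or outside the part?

infill

At z = 7 mm: the sphere: section is a regular 16-gon, circumradius = √(r²−h²) = √(6.5²−0.5²) = 6.481. Overall, the cross-section is a single solid region. The nearest boundary edge runs (0.00, 6.48)→(-2.48, 5.99); distance from the point to it = 3.06 mm. The point is inside the cross-section and 3.06 mm from the nearest boundary — more than the 0.75 mm shell width (3 × 0.25), so it's in the infill interior.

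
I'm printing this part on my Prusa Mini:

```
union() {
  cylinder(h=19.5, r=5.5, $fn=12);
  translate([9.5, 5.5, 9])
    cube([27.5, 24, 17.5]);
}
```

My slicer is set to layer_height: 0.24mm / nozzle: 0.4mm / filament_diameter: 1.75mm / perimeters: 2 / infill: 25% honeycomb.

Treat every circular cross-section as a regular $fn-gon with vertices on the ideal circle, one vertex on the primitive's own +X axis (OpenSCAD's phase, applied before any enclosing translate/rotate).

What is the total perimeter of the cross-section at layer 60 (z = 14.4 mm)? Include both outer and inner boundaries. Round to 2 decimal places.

137.16 mm

At z = 14.4 mm: the r=5.5 cylinder contributes a regular 12-gon of circumradius 5.5 (perimeter = 2·12·5.500·sin(180°/12) = 34.16 mm); the cube at (9.5, 5.5) is present — its section is the full 27.5×24 rectangle (perimeter 103.00 mm); Taking the union: the 2 present regions are separate (no shared area or edge), so areas and boundary lengths simply add and each stays a separate island — boundary = 137.16 mm. Overall, the cross-section has 2 separate islands. Total boundary length (outer) = 137.16 mm.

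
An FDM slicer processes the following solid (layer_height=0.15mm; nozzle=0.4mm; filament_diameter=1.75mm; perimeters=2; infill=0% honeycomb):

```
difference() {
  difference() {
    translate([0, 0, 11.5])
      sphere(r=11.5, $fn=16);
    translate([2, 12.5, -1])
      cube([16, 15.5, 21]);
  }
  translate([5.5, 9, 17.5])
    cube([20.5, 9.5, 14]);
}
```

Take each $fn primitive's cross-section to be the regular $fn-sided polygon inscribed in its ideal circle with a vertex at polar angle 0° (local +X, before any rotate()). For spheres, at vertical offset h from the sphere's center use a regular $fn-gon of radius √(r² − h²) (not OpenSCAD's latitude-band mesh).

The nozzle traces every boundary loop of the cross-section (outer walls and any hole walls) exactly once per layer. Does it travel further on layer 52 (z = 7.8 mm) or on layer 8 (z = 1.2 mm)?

layer 52 (z = 7.8 mm)

Layer 52 (z = 7.8): the sphere: section is a regular 16-gon, circumradius = √(r²−h²) = √(11.5²−3.7²) = 10.889 (perimeter = 2·16·10.889·sin(180°/16) = 67.98 mm); the 16×15.5 cube at (2, 12.5) contributes its full rectangle (perimeter 63.00 mm); After the difference (first − rest): starting from the r=11.5 sphere, the 16×15.5 cube at (2, 12.5) misses the remaining region (no effect) — boundary = 67.98 mm; the cube at (5.5, 9) does not reach this height (z outside [17.5, 31.5]); Taking the first minus the rest: none of the subtracted shapes is present at this height, so the result so far is unchanged — boundary = 67.98 mm. So its perimeter = 67.98 mm. Layer 8 (z = 1.2): the r=11.5 sphere contributes a regular 16-gon of circumradius √(11.5²−10.3²) = 5.115 (perimeter = 2·16·5.115·sin(180°/16) = 31.93 mm); the 16×15.5 cube at (2, 12.5) contributes its full rectangle (perimeter 63.00 mm); After the difference (first − rest): starting from the r=11.5 sphere, the 16×15.5 cube at (2, 12.5) misses the remaining region (no effect) — boundary = 31.93 mm; the cube at (5.5, 9) is absent (z outside [17.5, 31.5]); Subtracting the remaining from the first: none of the subtracted shapes is present at this height, so that combined region is unchanged — boundary = 31.93 mm. So its perimeter = 31.93 mm. Layer 52 is larger (67.98 vs 31.93 mm).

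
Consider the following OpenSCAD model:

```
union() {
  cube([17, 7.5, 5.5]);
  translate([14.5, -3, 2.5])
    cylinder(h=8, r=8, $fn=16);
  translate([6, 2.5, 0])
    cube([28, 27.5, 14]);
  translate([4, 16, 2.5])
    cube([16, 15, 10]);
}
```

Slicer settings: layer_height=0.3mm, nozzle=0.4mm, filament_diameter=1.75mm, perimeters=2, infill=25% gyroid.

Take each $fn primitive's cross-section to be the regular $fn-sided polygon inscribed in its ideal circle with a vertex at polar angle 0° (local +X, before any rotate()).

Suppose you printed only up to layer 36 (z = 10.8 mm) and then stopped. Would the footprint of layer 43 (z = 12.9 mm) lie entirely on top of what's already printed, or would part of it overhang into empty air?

entirely on top

Compare the two slices. At z = 10.8: the cube is absent (z outside [0, 5.5]); the cylinder at (14.5, -3) does not reach this height (z outside [2.5, 10.5]); the cube at (6, 2.5) (footprint 28×27.5) is included at this height (area 770.00 mm²); the 16×15 cube at (4, 16) contributes its full rectangle (area 240.00 mm²); Combining (union): the regions partially overlap — summed areas 1010.00 mm² minus the doubly-counted overlap 196.00 mm² gives 814.00 mm² — area = 814.00 mm². At z = 12.9: the cube does not reach this height (z outside [0, 5.5]); the cylinder at (14.5, -3) is absent (z outside [2.5, 10.5]); the 28×27.5 cube at (6, 2.5) contributes its full rectangle (area 770.00 mm²); the cube at (4, 16) is absent (z outside [2.5, 12.5]); Merging all regions: only the 28×27.5 cube at (6, 2.5) is present, so the union is just that shape — area = 770.00 mm². Checking containment: the cross-section at z = 12.9 is a subset of the cross-section at z = 10.8.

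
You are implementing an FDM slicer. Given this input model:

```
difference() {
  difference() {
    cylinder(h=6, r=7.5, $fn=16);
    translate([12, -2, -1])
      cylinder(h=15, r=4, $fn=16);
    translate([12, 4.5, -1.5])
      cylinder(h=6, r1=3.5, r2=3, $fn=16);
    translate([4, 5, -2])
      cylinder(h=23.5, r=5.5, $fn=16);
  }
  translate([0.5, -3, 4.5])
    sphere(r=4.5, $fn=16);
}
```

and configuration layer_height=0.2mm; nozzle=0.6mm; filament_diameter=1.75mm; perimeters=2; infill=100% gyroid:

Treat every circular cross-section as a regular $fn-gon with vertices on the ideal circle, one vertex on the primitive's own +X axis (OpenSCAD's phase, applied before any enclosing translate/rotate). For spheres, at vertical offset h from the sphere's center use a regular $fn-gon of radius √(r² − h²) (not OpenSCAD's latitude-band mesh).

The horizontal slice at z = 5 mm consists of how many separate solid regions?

At z = 5 mm: the r=7.5 cylinder contributes a regular 16-gon of circumradius 7.5; the r=4 cylinder at (12, -2) contributes a regular 16-gon of circumradius 4; the cone at (12, 4.5) is absent (z outside [-1.5, 4.5]); the cylinder at (4, 5): section is a regular 16-gon, circumradius r=5.5; Subtracting the remaining from the first: starting from the r=7.5 cylinder, the r=4 cylinder at (12, -2) misses the remaining region (no effect); the r=5.5 cylinder at (4, 5) partially overlaps it — only the 49.36 mm² overlap (of its 92.61 mm²) is removed, clipping the outline — 1 connected region; the r=4.5 sphere at (0.5, -3) contributes a regular 16-gon of circumradius √(4.5²−0.5²) = 4.472; After the difference (first − rest): starting from that combined region, the r=4.5 sphere at (0.5, -3) partially overlaps it — only the 57.68 mm² overlap (of its 61.23 mm²) is removed, clipping the outline — 2 connected regions. The result has 2 disconnected regions.

2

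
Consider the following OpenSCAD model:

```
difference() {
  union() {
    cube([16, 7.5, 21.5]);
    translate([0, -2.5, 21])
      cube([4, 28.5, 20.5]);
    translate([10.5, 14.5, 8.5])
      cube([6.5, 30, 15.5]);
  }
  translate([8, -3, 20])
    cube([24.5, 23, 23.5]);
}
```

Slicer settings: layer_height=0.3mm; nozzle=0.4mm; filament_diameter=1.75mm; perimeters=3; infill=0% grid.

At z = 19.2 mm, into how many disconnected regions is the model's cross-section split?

2

At z = 19.2 mm: the cube (footprint 16×7.5) is included at this height; the cube at (0, -2.5) is not intersected at this z (z outside [21, 41.5]); the cube at (10.5, 14.5) is present — its section is the full 6.5×30 rectangle; Merging all regions: the 2 present regions are separate (no shared area or edge), so areas and boundary lengths simply add and each stays a separate island — 2 connected regions; the cube at (8, -3) is absent (z outside [20, 43.5]); Taking the first minus the rest: none of the subtracted shapes is present at this height, so the result so far is unchanged — 2 connected regions. The result has 2 disconnected regions.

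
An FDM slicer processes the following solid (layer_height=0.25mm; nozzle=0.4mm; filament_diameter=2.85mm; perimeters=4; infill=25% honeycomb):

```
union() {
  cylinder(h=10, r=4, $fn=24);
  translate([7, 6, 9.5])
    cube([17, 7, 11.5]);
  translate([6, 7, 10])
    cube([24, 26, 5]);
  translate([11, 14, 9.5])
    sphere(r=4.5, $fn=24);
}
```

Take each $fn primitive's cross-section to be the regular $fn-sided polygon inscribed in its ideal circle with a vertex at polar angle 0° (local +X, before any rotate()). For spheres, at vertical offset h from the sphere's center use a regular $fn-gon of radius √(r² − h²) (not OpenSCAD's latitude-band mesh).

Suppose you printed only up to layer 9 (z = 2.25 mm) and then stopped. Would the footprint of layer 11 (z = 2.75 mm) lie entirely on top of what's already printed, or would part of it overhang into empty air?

Compare the two slices. At z = 2.25: the r=4 cylinder gives a regular 24-gon of circumradius 4 (constant along its height) (area = (24/2)·4.000²·sin(360°/24) = 49.69 mm²); the cube at (7, 6) does not reach this height (z outside [9.5, 21]); the cube at (6, 7) does not reach this height (z outside [10, 15]); the sphere at (11, 14) does not reach this height (|z−center|=7.250 > r=4.5); Combining (union): only the r=4 cylinder is present, so the union is just that shape — area = 49.69 mm². At z = 2.75: the r=4 cylinder gives a regular 24-gon of circumradius 4 (constant along its height) (area = (24/2)·4.000²·sin(360°/24) = 49.69 mm²); the cube at (7, 6) does not reach this height (z outside [9.5, 21]); the cube at (6, 7) is absent (z outside [10, 15]); the sphere at (11, 14) does not reach this height (|z−center|=6.750 > r=4.5); Taking the union: only the r=4 cylinder is present, so the union is just that shape — area = 49.69 mm². Checking containment: the cross-section at z = 2.75 is a subset of the cross-section at z = 2.25.

entirely on top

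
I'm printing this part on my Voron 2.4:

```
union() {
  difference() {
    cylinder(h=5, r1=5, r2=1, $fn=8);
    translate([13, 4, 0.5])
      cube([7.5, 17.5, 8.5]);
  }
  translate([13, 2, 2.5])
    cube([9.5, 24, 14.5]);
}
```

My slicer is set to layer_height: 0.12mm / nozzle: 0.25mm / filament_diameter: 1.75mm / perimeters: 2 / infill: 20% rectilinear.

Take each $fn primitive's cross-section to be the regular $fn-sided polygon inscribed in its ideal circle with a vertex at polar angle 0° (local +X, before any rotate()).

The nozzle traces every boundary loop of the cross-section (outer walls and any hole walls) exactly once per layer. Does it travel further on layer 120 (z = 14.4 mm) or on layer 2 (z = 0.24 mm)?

Layer 120 (z = 14.4): the cone is absent (z outside [0, 5]); the cube at (13, 4) is not intersected at this z (z outside [0.5, 9]); Taking the first minus the rest: the first operand is absent here, so nothing remains; the 9.5×24 cube at (13, 2) contributes its full rectangle (perimeter 67.00 mm); Combining (union): only the 9.5×24 cube at (13, 2) is present, so the union is just that shape — boundary = 67.00 mm. So its perimeter = 67.00 mm. Layer 2 (z = 0.24): the cone: at t=0.048 of its height the radius interpolates to r₁+(r₂−r₁)t = 4.808, giving a regular 8-gon of that circumradius (perimeter = 2·8·4.808·sin(180°/8) = 29.44 mm); the cube at (13, 4) is not intersected at this z (z outside [0.5, 9]); Subtracting the remaining from the first: none of the subtracted shapes is present at this height, so the cone is unchanged — boundary = 29.44 mm; the cube at (13, 2) is not intersected at this z (z outside [2.5, 17]); Taking the union: only the result so far is present, so the union is just that shape — boundary = 29.44 mm. So its perimeter = 29.44 mm. Layer 120 is larger (67.00 vs 29.44 mm).

layer 120 (z = 14.4 mm)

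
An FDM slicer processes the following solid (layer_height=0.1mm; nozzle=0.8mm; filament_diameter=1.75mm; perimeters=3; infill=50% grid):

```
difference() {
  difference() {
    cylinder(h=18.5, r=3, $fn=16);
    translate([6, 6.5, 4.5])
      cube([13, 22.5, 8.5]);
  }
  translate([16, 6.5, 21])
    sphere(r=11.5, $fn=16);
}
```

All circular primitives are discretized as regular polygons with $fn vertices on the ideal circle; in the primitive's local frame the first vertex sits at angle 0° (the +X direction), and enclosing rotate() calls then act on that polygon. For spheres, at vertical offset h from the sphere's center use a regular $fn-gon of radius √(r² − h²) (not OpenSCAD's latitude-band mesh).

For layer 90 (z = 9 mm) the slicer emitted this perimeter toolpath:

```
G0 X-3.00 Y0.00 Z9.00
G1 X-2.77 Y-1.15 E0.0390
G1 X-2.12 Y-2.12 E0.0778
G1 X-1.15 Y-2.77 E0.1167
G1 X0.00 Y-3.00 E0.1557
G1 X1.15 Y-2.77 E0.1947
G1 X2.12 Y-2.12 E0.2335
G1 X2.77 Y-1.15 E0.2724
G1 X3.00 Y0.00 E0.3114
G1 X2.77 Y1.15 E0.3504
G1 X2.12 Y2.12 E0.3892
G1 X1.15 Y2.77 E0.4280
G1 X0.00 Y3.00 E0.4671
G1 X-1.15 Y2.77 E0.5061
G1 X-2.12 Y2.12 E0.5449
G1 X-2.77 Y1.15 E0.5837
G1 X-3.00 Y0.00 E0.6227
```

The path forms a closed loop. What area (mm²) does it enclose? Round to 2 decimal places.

Apply the shoelace formula to the sequence of (X, Y) vertices; enclosed area = 27.54 mm².

27.54 mm²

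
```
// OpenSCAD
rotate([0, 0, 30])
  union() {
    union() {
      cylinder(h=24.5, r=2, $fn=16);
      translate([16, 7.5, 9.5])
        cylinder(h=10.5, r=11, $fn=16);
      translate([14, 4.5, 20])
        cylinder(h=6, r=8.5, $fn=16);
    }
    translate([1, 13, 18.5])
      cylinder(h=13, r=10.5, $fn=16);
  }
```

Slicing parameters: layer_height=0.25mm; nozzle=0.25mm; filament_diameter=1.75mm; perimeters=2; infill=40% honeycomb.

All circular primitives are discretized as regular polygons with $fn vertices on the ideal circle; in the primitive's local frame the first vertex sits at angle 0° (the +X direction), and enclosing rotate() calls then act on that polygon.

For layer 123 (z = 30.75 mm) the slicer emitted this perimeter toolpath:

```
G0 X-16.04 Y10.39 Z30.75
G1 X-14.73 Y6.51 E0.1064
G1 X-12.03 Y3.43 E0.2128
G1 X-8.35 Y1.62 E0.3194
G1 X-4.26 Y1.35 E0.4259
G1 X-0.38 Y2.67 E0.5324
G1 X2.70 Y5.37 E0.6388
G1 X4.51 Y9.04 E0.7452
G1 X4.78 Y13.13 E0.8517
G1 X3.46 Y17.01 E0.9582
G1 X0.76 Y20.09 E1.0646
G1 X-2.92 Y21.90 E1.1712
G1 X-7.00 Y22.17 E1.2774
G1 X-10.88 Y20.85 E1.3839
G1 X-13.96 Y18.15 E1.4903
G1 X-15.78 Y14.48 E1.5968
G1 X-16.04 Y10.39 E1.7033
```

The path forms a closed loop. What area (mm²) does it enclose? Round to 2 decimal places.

337.52 mm²

Apply the shoelace formula to the sequence of (X, Y) vertices; enclosed area = 337.52 mm².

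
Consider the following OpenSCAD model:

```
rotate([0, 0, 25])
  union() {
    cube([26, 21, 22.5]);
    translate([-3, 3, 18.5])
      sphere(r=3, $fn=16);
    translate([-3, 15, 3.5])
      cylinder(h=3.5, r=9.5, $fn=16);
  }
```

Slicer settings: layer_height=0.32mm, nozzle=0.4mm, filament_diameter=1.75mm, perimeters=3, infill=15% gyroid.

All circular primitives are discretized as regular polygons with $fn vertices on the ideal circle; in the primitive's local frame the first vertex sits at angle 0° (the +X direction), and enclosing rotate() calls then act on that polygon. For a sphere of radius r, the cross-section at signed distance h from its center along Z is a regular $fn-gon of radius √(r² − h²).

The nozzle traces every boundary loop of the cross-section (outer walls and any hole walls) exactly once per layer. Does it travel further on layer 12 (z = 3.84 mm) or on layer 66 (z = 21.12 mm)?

layer 12 (z = 3.84 mm)

Layer 12 (z = 3.84): the cube is present — its section is the full 26×21 rectangle (perimeter 94.00 mm); the sphere at (-3, 3) does not reach this height (|z−center|=14.660 > r=3); the cylinder at (-3, 15): section is a regular 16-gon, circumradius r=9.5 (perimeter = 2·16·9.500·sin(180°/16) = 59.31 mm); Merging all regions: the regions partially overlap (shared area 75.58 mm²), so the edge portions inside another operand are dropped and the merged outline is re-measured after clipping — boundary = 115.89 mm; (whole slice rotated 25° about Z — lengths, areas and connectivity unchanged). So its perimeter = 115.89 mm. Layer 66 (z = 21.12): the cube is present — its section is the full 26×21 rectangle (perimeter 94.00 mm); the r=3 sphere at (-3, 3) slices to a regular 16-gon of circumradius 1.461 (√(r²−h²) with h=2.62 from center) (perimeter = 2·16·1.461·sin(180°/16) = 9.12 mm); the cylinder at (-3, 15) is absent (z outside [3.5, 7]); Taking the union: the 2 present regions are separate (no shared area or edge), so areas and boundary lengths simply add and each stays a separate island — boundary = 103.12 mm; (whole slice rotated 25° about Z — lengths, areas and connectivity unchanged). So its perimeter = 103.12 mm. Layer 12 is larger (115.89 vs 103.12 mm).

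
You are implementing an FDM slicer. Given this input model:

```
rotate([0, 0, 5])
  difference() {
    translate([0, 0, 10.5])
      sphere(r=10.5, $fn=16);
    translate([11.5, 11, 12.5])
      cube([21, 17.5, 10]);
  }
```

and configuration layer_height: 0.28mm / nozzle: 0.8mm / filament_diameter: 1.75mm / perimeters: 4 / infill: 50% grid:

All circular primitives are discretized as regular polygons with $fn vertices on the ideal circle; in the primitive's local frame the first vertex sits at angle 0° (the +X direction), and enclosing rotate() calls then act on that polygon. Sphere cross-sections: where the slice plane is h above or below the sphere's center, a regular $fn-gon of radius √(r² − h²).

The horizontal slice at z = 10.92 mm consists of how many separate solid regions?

1

At z = 10.92 mm: the r=10.5 sphere contributes a regular 16-gon of circumradius √(10.5²−0.42²) = 10.492; the cube at (11.5, 11) is absent (z outside [12.5, 22.5]); Subtracting the remaining from the first: none of the subtracted shapes is present at this height, so the r=10.5 sphere is unchanged — 1 connected region; (rotated 5° about Z; rotation is an isometry so areas/perimeters/island counts are preserved). The result has 1 disconnected region.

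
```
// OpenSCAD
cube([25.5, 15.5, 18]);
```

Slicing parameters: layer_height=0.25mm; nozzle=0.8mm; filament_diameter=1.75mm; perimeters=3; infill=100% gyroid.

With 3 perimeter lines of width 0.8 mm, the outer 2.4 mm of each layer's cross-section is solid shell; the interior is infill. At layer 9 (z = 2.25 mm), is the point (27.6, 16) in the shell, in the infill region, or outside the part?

outside

At z = 2.25 mm: the cube is present — its section is the full 25.5×15.5 rectangle. Overall, the cross-section is a single solid region. The nearest boundary edge runs (25.50, 0.00)→(25.50, 15.50); distance from the point to it = 2.16 mm. The point is not inside any of the regions above, so it lies outside the cross-section (2.16 mm from the nearest boundary).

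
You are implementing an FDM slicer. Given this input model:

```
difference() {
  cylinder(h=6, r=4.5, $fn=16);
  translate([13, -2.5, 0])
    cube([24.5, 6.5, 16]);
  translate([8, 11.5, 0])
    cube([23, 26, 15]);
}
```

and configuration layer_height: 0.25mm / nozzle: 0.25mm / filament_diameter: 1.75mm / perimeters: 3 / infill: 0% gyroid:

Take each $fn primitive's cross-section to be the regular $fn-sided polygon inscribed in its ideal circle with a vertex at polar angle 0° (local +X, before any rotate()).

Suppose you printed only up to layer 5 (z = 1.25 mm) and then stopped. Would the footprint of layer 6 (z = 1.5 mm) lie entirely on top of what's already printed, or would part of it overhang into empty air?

entirely on top

Compare the two slices. At z = 1.25: the r=4.5 cylinder gives a regular 16-gon of circumradius 4.5 (constant along its height) (area = (16/2)·4.500²·sin(360°/16) = 61.99 mm²); the cube at (13, -2.5) is present — its section is the full 24.5×6.5 rectangle (area 159.25 mm²); the 23×26 cube at (8, 11.5) contributes its full rectangle (area 598.00 mm²); Taking the first minus the rest: starting from the r=4.5 cylinder (61.99 mm²), the 24.5×6.5 cube at (13, -2.5) misses the remaining region (no effect); the 23×26 cube at (8, 11.5) misses the remaining region (no effect) — area = 61.99 mm². At z = 1.5: the r=4.5 cylinder contributes a regular 16-gon of circumradius 4.5 (area = (16/2)·4.500²·sin(360°/16) = 61.99 mm²); the 24.5×6.5 cube at (13, -2.5) contributes its full rectangle (area 159.25 mm²); the cube at (8, 11.5) is present — its section is the full 23×26 rectangle (area 598.00 mm²); Taking the first minus the rest: starting from the r=4.5 cylinder (61.99 mm²), the 24.5×6.5 cube at (13, -2.5) misses the remaining region (no effect); the 23×26 cube at (8, 11.5) misses the remaining region (no effect) — area = 61.99 mm². Checking containment: the cross-section at z = 1.5 is a subset of the cross-section at z = 1.25.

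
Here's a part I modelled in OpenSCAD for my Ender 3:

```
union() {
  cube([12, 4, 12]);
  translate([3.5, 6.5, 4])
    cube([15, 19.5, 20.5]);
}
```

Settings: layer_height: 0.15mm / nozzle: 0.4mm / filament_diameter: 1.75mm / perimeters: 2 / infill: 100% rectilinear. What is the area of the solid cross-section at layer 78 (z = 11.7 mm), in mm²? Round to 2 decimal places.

At z = 11.7 mm: the cube is present — its section is the full 12×4 rectangle (area 48.00 mm²); the cube at (3.5, 6.5) (footprint 15×19.5) is included at this height (area 292.50 mm²); Taking the union: the 2 present regions are separate (no shared area or edge), so areas and boundary lengths simply add and each stays a separate island — area = 340.50 mm². Overall, the cross-section has 2 separate islands. Net area = 340.50 mm².

340.50 mm²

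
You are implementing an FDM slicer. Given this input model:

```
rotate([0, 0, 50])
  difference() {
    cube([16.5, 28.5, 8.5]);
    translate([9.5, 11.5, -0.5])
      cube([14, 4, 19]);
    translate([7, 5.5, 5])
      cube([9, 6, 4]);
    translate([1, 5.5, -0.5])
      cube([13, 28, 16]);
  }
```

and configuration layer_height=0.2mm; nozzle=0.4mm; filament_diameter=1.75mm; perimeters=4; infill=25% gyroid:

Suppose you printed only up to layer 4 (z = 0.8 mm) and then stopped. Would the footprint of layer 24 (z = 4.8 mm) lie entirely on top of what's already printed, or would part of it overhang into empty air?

entirely on top

Compare the two slices. At z = 0.8: the cube (footprint 16.5×28.5) is included at this height (area 470.25 mm²); the cube at (9.5, 11.5) is present — its section is the full 14×4 rectangle (area 56.00 mm²); the cube at (7, 5.5) is not intersected at this z (z outside [5, 9]); the cube at (1, 5.5) (footprint 13×28) is included at this height (area 364.00 mm²); Taking the first minus the rest: starting from the 16.5×28.5 cube (470.25 mm²), the 14×4 cube at (9.5, 11.5) partially overlaps it — only the 28.00 mm² overlap (of its 56.00 mm²) is removed, clipping the outline; the 13×28 cube at (1, 5.5) partially overlaps it — only the 281.00 mm² overlap (of its 364.00 mm²) is removed, clipping the outline — area = 161.25 mm²; (whole slice rotated 50° about Z — lengths, areas and connectivity unchanged). At z = 4.8: the cube is present — its section is the full 16.5×28.5 rectangle (area 470.25 mm²); the cube at (9.5, 11.5) is present — its section is the full 14×4 rectangle (area 56.00 mm²); the cube at (7, 5.5) is absent (z outside [5, 9]); the cube at (1, 5.5) is present — its section is the full 13×28 rectangle (area 364.00 mm²); Taking the first minus the rest: starting from the 16.5×28.5 cube (470.25 mm²), the 14×4 cube at (9.5, 11.5) partially overlaps it — only the 28.00 mm² overlap (of its 56.00 mm²) is removed, clipping the outline; the 13×28 cube at (1, 5.5) partially overlaps it — only the 281.00 mm² overlap (of its 364.00 mm²) is removed, clipping the outline — area = 161.25 mm²; (whole slice rotated 50° about Z — lengths, areas and connectivity unchanged). Checking containment: the cross-section at z = 4.8 is a subset of the cross-section at z = 0.8.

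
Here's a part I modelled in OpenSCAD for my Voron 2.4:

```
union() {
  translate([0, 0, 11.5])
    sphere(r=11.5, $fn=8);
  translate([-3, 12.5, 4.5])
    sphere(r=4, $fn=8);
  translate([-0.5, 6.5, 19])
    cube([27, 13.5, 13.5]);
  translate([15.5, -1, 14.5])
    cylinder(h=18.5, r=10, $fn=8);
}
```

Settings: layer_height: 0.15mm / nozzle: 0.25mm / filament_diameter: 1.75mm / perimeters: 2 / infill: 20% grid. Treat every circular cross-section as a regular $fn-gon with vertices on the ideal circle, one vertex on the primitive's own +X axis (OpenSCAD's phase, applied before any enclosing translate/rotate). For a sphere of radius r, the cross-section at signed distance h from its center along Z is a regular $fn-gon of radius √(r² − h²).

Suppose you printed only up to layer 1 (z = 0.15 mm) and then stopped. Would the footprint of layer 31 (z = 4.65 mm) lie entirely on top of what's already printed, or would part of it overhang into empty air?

Compare the two slices. At z = 0.15: the sphere: section is a regular 8-gon, circumradius = √(r²−h²) = √(11.5²−11.35²) = 1.851 (area = (8/2)·1.851²·sin(360°/8) = 9.69 mm²); the sphere at (-3, 12.5) does not reach this height (|z−center|=4.350 > r=4); the cube at (-0.5, 6.5) is absent (z outside [19, 32.5]); the cylinder at (15.5, -1) does not reach this height (z outside [14.5, 33]); Combining (union): only the r=11.5 sphere is present, so the union is just that shape — area = 9.69 mm². At z = 4.65: the r=11.5 sphere slices to a regular 8-gon of circumradius 9.237 (√(r²−h²) with h=6.85 from center) (area = (8/2)·9.237²·sin(360°/8) = 241.34 mm²); the sphere at (-3, 12.5): section is a regular 8-gon, circumradius = √(r²−h²) = √(4²−0.15²) = 3.997 (area = (8/2)·3.997²·sin(360°/8) = 45.19 mm²); the cube at (-0.5, 6.5) is not intersected at this z (z outside [19, 32.5]); the cylinder at (15.5, -1) is absent (z outside [14.5, 33]); Taking the union: the 2 present regions are separate (no shared area or edge), so areas and boundary lengths simply add and each stays a separate island — area = 286.53 mm². Checking containment: at z = 4.65 the cross-section extends beyond the z = 0.15 cross-section by about 276.84 mm².

part overhangs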